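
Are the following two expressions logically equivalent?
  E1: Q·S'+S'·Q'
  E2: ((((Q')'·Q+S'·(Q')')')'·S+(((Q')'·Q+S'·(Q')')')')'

E1: Q·S'+S'·Q'
    = S'   — distribution
E2: ((((Q')'·Q+S'·(Q')')')'·S+(((Q')'·Q+S'·(Q')')')')'
    = ((((Q')'·Q+S'·(Q')')')')'   — absorption
    = ((((Q+S')·(Q')')')')'   — distribution
    = ((((Q+S')·Q)')')'   — double negation
    = ((Q')')'   — absorption
    = Q'   — double negation
These differ: at Q=0, S=1, E1 = 0 but E2 = 1.

No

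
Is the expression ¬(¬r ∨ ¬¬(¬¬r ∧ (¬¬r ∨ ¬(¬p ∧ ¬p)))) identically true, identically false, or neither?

identically false

¬(¬r ∨ ¬¬(¬¬r ∧ (¬¬r ∨ ¬(¬p ∧ ¬p))))
= ¬(¬r ∨ ¬¬(¬¬r ∧ (¬¬r ∨ p ∨ p)))   [De Morgan]
= ¬(¬r ∨ ¬¬(¬¬r ∧ (¬¬r ∨ p)))   [idempotence]
= ¬(¬r ∨ ¬¬¬¬r)   [absorption]
= ¬(¬r ∨ ¬¬r)   [double negation]
= r ∧ ¬r   [De Morgan]
= False   [complement]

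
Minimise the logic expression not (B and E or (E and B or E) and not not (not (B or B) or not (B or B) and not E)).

not (B and E or (E and B or E) and not not (not (B or B) or not (B or B) and not E))
= not (B and E or (E and B or E) and not not not (B or B))
= not (B and E or (E and B or E) and not not not B)
= not (B and E or E and not not not B)
= not (B and E or E and not B)
= not E

not E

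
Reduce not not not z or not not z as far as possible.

not not not z or not not z
= not z or not not z   (double negation)
= not z or z   (double negation)
= True   (complement)

True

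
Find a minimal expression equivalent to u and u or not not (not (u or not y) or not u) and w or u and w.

u or w

u and u or not not (not (u or not y) or not u) and w or u and w
= u and u or not ((u or not y) and u) and w or u and w
= u and u or not u and w or u and w
= u and u or w
= u or w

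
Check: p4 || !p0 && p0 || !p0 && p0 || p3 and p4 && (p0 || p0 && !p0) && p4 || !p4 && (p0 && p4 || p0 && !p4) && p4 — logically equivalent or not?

E1: p4 || !p0 && p0 || !p0 && p0 || p3
    = p4 || !p0 && p0 || p3   [complement / identity]
    = p4 || p3   [complement / identity]
E2: p4 && (p0 || p0 && !p0) && p4 || !p4 && (p0 && p4 || p0 && !p4) && p4
    = p4 && (p0 || p0 && !p0) && p4 || !p4 && p0 && p4   [distribution]
    = p4 && p0 && p4 || !p4 && p0 && p4   [complement / identity]
    = p0 && p4   [distribution]
These differ: at p0=0, p3=1, p4=0, E1 = 1 but E2 = 0.

No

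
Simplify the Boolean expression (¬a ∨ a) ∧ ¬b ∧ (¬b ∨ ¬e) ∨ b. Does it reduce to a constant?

True

(¬a ∨ a) ∧ ¬b ∧ (¬b ∨ ¬e) ∨ b
= ¬b ∧ (¬b ∨ ¬e) ∨ b   [complement / identity]
= ¬b ∨ b   [absorption]
= True   [complement]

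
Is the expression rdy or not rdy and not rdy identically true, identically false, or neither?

identically true

rdy or not rdy and not rdy
= rdy or not rdy   [idempotence]
= True   [complement]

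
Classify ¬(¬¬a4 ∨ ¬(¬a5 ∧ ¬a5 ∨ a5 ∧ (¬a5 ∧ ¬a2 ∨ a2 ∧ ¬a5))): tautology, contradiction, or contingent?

contingent

¬(¬¬a4 ∨ ¬(¬a5 ∧ ¬a5 ∨ a5 ∧ (¬a5 ∧ ¬a2 ∨ a2 ∧ ¬a5)))
= ¬(¬¬a4 ∨ ¬(¬a5 ∧ ¬a5 ∨ a5 ∧ ¬a5))
= ¬a4 ∧ (¬a5 ∧ ¬a5 ∨ a5 ∧ ¬a5)
= ¬a4 ∧ ¬a5
This depends on a4, a5, so it is not a constant.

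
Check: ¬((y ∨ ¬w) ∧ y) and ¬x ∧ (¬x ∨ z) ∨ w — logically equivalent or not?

E1: ¬((y ∨ ¬w) ∧ y)
    = ¬y   — absorption
E2: ¬x ∧ (¬x ∨ z) ∨ w
    = ¬x ∨ w   — absorption
These differ: at w=1, x=1, y=1, z=0, E1 = 0 but E2 = 1.

No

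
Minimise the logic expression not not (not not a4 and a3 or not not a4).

a4

not not (not not a4 and a3 or not not a4)
= not not not not a4   [absorption]
= not not a4   [double negation]
= a4   [double negation]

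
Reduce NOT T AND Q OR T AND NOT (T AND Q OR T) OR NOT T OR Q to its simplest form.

NOT T AND Q OR T AND NOT (T AND Q OR T) OR NOT T OR Q
= NOT T AND Q OR T AND NOT T OR NOT T OR Q
= NOT T AND Q OR NOT T OR Q
= NOT T OR Q

NOT T OR Q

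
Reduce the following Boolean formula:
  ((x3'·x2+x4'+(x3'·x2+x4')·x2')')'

((x3'·x2+x4'+(x3'·x2+x4')·x2')')'
= x3'·x2+x4'+(x3'·x2+x4')·x2'
= x3'·x2+x4'

x3'·x2+x4'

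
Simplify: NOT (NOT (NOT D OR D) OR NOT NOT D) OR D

NOT (NOT (NOT D OR D) OR NOT NOT D) OR D
= (NOT D OR D) AND NOT D OR D   — De Morgan
= NOT D OR D   — complement / identity
= TRUE   — complement

TRUE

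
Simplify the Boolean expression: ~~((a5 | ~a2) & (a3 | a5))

~~((a5 | ~a2) & (a3 | a5))
= (a5 | ~a2) & (a3 | a5)
= ~a2 & a3 | a5

~a2 & a3 | a5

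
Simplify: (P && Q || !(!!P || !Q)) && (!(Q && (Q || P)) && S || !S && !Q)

(P && Q || !(!!P || !Q)) && (!(Q && (Q || P)) && S || !S && !Q)
= (P && Q || !(!!P || !Q)) && (!Q && S || !S && !Q)   (absorption)
= (P && Q || !P && Q) && (!Q && S || !S && !Q)   (De Morgan)
= Q && (!Q && S || !S && !Q)   (distribution)
= Q && !Q   (distribution)
= false   (complement)

false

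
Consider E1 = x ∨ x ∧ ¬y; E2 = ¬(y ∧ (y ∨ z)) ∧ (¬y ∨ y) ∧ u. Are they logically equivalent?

No

E1: x ∨ x ∧ ¬y
    = x   — absorption
E2: ¬(y ∧ (y ∨ z)) ∧ (¬y ∨ y) ∧ u
    = ¬y ∧ (¬y ∨ y) ∧ u   — absorption
    = ¬y ∧ u   — complement / identity
These differ: at u=0, x=1, y=0, z=1, E1 = 1 but E2 = 0.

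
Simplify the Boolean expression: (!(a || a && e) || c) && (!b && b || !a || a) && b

(!a || c) && b

(!(a || a && e) || c) && (!b && b || !a || a) && b
= (!(a || a && e) || c) && (!a || a) && b   [complement / identity]
= (!(a || a && e) || c) && b   [complement / identity]
= (!a || c) && b   [absorption]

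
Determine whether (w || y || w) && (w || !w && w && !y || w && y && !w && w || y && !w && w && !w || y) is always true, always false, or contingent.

contingent

(w || y || w) && (w || !w && w && !y || w && y && !w && w || y && !w && w && !w || y)
= (w || y || w) && (w || !w && w && !y || y && !w && w || y)
= (w || y || w) && (w || !w && w || y)
= (w || y || w) && (w || y)
= w || y
This depends on w, y, so it is not a constant.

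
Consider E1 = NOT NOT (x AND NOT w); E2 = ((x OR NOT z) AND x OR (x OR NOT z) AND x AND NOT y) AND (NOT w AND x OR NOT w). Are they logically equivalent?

E1: NOT NOT (x AND NOT w)
    = x AND NOT w   — double negation
E2: ((x OR NOT z) AND x OR (x OR NOT z) AND x AND NOT y) AND (NOT w AND x OR NOT w)
    = (x OR NOT z) AND x AND (NOT w AND x OR NOT w)   — absorption
    = (x OR NOT z) AND x AND NOT w   — absorption
    = x AND NOT w   — absorption
Both reduce to x AND NOT w, so they are equivalent.

Yes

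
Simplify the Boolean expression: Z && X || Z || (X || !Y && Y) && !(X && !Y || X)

Z

Z && X || Z || (X || !Y && Y) && !(X && !Y || X)
= Z && X || Z || X && !(X && !Y || X)
= Z && X || Z || X && !X
= Z && X || Z
= Z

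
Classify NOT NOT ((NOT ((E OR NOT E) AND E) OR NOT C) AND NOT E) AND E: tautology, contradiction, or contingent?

NOT NOT ((NOT ((E OR NOT E) AND E) OR NOT C) AND NOT E) AND E
= NOT NOT ((NOT E OR NOT C) AND NOT E) AND E   — complement / identity
= NOT NOT NOT E AND E   — absorption
= NOT E AND E   — double negation
= FALSE   — complement

contradiction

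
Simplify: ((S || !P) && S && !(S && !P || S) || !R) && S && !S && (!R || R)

((S || !P) && S && !(S && !P || S) || !R) && S && !S && (!R || R)
= (S && !(S && !P || S) || !R) && S && !S && (!R || R)   [absorption]
= (S && !(S && !P || S) || !R) && S && !S   [complement / identity]
= (S && !S || !R) && S && !S   [absorption]
= S && !S   [absorption]
= false   [complement]

false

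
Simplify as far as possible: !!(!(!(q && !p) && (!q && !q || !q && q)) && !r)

!!(!(!(q && !p) && (!q && !q || !q && q)) && !r)
= !(!(q && !p) && (!q && !q || !q && q)) && !r
= !(!(q && !p) && !q) && !r
= (q && !p || q) && !r
= q && !r

q && !r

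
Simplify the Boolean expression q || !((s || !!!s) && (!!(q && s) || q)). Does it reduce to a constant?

q || !((s || !!!s) && (!!(q && s) || q))
= q || !((s || !s) && (!!(q && s) || q))
= q || !(!!(q && s) || q)
= q || !(q && s || q)
= q || !q
= true

true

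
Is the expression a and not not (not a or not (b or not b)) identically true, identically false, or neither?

a and not not (not a or not (b or not b))
= a and not (a and (b or not b))   (De Morgan)
= a and not a   (complement / identity)
= False   (complement)

identically false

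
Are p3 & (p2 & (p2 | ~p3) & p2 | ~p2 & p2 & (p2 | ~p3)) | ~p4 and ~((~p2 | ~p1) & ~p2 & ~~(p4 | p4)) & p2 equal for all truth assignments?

No

E1: p3 & (p2 & (p2 | ~p3) & p2 | ~p2 & p2 & (p2 | ~p3)) | ~p4
    = p3 & p2 & (p2 | ~p3) | ~p4   [distribution]
    = p3 & p2 | ~p4   [absorption]
E2: ~((~p2 | ~p1) & ~p2 & ~~(p4 | p4)) & p2
    = ~(~p2 & ~~(p4 | p4)) & p2   [absorption]
    = (p2 | ~(p4 | p4)) & p2   [De Morgan]
    = (p2 | ~p4) & p2   [idempotence]
    = p2   [absorption]
These differ: at p1=0, p2=0, p3=0, p4=0, E1 = 1 but E2 = 0.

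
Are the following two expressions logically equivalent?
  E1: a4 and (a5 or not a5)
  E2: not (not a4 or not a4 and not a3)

Yes

E1: a4 and (a5 or not a5)
    = a4   (complement / identity)
E2: not (not a4 or not a4 and not a3)
    = not not a4   (absorption)
    = a4   (double negation)
Both reduce to a4, so they are equivalent.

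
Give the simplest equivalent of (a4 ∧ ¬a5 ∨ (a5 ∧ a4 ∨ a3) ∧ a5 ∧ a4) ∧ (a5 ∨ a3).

a4 ∧ (a5 ∨ a3)

(a4 ∧ ¬a5 ∨ (a5 ∧ a4 ∨ a3) ∧ a5 ∧ a4) ∧ (a5 ∨ a3)
= (a4 ∧ ¬a5 ∨ a5 ∧ a4) ∧ (a5 ∨ a3)
= a4 ∧ (a5 ∨ a3)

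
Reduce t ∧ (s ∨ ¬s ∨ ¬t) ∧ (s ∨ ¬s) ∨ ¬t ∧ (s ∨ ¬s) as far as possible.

t ∧ (s ∨ ¬s ∨ ¬t) ∧ (s ∨ ¬s) ∨ ¬t ∧ (s ∨ ¬s)
= t ∧ (s ∨ ¬s) ∨ ¬t ∧ (s ∨ ¬s)
= s ∨ ¬s
= True

True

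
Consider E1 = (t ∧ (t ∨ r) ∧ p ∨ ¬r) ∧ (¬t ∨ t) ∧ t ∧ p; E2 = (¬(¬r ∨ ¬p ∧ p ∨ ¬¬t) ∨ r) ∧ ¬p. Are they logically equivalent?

No

E1: (t ∧ (t ∨ r) ∧ p ∨ ¬r) ∧ (¬t ∨ t) ∧ t ∧ p
    = (t ∧ (t ∨ r) ∧ p ∨ ¬r) ∧ t ∧ p   — complement / identity
    = (t ∧ p ∨ ¬r) ∧ t ∧ p   — absorption
    = t ∧ p   — absorption
E2: (¬(¬r ∨ ¬p ∧ p ∨ ¬¬t) ∨ r) ∧ ¬p
    = (¬(¬r ∨ ¬¬t) ∨ r) ∧ ¬p   — complement / identity
    = (r ∧ ¬t ∨ r) ∧ ¬p   — De Morgan
    = r ∧ ¬p   — absorption
These differ: at p=0, r=1, t=1, E1 = 0 but E2 = 1.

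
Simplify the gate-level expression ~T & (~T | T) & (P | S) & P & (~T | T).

~T & P

~T & (~T | T) & (P | S) & P & (~T | T)
= ~T & (P | S) & P & (~T | T)
= ~T & (P | S) & P
= ~T & P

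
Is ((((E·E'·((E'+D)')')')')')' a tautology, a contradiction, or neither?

contradiction

((((E·E'·((E'+D)')')')')')'
= ((((E·E'·(E'+D))')')')'   [double negation]
= ((((E·E')')')')'   [absorption]
= ((E·E')')'   [double negation]
= E·E'   [double negation]
= 0   [complement]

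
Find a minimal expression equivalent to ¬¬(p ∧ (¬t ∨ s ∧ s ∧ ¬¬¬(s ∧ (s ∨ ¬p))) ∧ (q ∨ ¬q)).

¬¬(p ∧ (¬t ∨ s ∧ s ∧ ¬¬¬(s ∧ (s ∨ ¬p))) ∧ (q ∨ ¬q))
= ¬¬(p ∧ (¬t ∨ s ∧ s ∧ ¬¬¬(s ∧ (s ∨ ¬p))))   [complement / identity]
= p ∧ (¬t ∨ s ∧ s ∧ ¬¬¬(s ∧ (s ∨ ¬p)))   [double negation]
= p ∧ (¬t ∨ s ∧ s ∧ ¬(s ∧ (s ∨ ¬p)))   [double negation]
= p ∧ (¬t ∨ s ∧ s ∧ ¬s)   [absorption]
= p ∧ (¬t ∨ s ∧ ¬s)   [idempotence]
= p ∧ ¬t   [complement / identity]

p ∧ ¬t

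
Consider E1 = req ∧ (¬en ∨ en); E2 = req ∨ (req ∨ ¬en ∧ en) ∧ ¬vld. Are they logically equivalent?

E1: req ∧ (¬en ∨ en)
    = req   — complement / identity
E2: req ∨ (req ∨ ¬en ∧ en) ∧ ¬vld
    = req ∨ req ∧ ¬vld   — complement / identity
    = req   — absorption
Both reduce to req, so they are equivalent.

Yes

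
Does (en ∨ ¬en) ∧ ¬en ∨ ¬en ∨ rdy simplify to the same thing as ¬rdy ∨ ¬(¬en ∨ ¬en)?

E1: (en ∨ ¬en) ∧ ¬en ∨ ¬en ∨ rdy
    = ¬en ∨ ¬en ∨ rdy   — complement / identity
    = ¬en ∨ rdy   — idempotence
E2: ¬rdy ∨ ¬(¬en ∨ ¬en)
    = ¬rdy ∨ ¬¬en   — idempotence
    = ¬rdy ∨ en   — double negation
These differ: at en=0, rdy=1, E1 = 1 but E2 = 0.

No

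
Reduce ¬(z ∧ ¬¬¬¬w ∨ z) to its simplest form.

¬(z ∧ ¬¬¬¬w ∨ z)
= ¬(z ∧ ¬¬w ∨ z)   (double negation)
= ¬(z ∧ w ∨ z)   (double negation)
= ¬z   (absorption)

¬z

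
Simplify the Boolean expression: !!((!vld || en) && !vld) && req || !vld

!vld

!!((!vld || en) && !vld) && req || !vld
= !!!vld && req || !vld   — absorption
= !vld && req || !vld   — double negation
= !vld   — absorption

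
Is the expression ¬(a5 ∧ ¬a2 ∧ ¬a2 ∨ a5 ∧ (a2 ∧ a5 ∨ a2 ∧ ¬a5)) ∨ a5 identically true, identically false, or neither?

identically true

¬(a5 ∧ ¬a2 ∧ ¬a2 ∨ a5 ∧ (a2 ∧ a5 ∨ a2 ∧ ¬a5)) ∨ a5
= ¬(a5 ∧ ¬a2 ∨ a5 ∧ (a2 ∧ a5 ∨ a2 ∧ ¬a5)) ∨ a5   [idempotence]
= ¬(a5 ∧ ¬a2 ∨ a5 ∧ a2) ∨ a5   [distribution]
= ¬a5 ∨ a5   [distribution]
= True   [complement]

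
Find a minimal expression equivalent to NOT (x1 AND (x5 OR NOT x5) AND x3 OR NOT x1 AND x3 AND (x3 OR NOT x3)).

NOT x3

NOT (x1 AND (x5 OR NOT x5) AND x3 OR NOT x1 AND x3 AND (x3 OR NOT x3))
= NOT (x1 AND x3 OR NOT x1 AND x3 AND (x3 OR NOT x3))   — complement / identity
= NOT (x1 AND x3 OR NOT x1 AND x3)   — complement / identity
= NOT x3   — distribution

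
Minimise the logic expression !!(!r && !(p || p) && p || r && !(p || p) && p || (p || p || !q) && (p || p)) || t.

p || t

!!(!r && !(p || p) && p || r && !(p || p) && p || (p || p || !q) && (p || p)) || t
= !!(!r && !(p || p) && p || r && !(p || p) && p || p || p) || t
= !!(!(p || p) && p || p || p) || t
= !!(!p && p || p || p) || t
= !p && p || p || p || t
= !p && p || p || t
= p || t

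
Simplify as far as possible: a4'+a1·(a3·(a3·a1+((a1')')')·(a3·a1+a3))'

a4'+a1·(a3·(a3·a1+((a1')')')·(a3·a1+a3))'
= a4'+a1·(a3·(a3·a1+a1')·(a3·a1+a3))'   (double negation)
= a4'+a1·(a3·(a3·a1+a1'·a3))'   (distribution)
= a4'+a1·(a3·a3)'   (distribution)
= a4'+a1·a3'   (idempotence)

a4'+a1·a3'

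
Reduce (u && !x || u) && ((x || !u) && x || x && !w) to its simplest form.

(u && !x || u) && ((x || !u) && x || x && !w)
= (u && !x || u) && (x || x && !w)   [absorption]
= u && (x || x && !w)   [absorption]
= u && x   [absorption]

u && x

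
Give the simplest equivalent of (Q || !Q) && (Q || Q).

(Q || !Q) && (Q || Q)
= (Q || !Q) && Q   [idempotence]
= Q   [complement / identity]

Q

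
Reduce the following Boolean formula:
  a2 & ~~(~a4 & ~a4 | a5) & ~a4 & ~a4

a2 & ~a4

a2 & ~~(~a4 & ~a4 | a5) & ~a4 & ~a4
= a2 & (~a4 & ~a4 | a5) & ~a4 & ~a4   [double negation]
= a2 & ~a4 & ~a4   [absorption]
= a2 & ~a4   [idempotence]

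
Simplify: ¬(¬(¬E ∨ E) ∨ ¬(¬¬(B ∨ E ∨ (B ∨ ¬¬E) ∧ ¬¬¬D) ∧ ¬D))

¬(¬(¬E ∨ E) ∨ ¬(¬¬(B ∨ E ∨ (B ∨ ¬¬E) ∧ ¬¬¬D) ∧ ¬D))
= ¬(¬(¬E ∨ E) ∨ ¬(¬¬(B ∨ E ∨ (B ∨ E) ∧ ¬¬¬D) ∧ ¬D))   (double negation)
= (¬E ∨ E) ∧ ¬¬(B ∨ E ∨ (B ∨ E) ∧ ¬¬¬D) ∧ ¬D   (De Morgan)
= ¬¬(B ∨ E ∨ (B ∨ E) ∧ ¬¬¬D) ∧ ¬D   (complement / identity)
= ¬¬(B ∨ E ∨ (B ∨ E) ∧ ¬D) ∧ ¬D   (double negation)
= ¬¬(B ∨ E) ∧ ¬D   (absorption)
= (B ∨ E) ∧ ¬D   (double negation)

(B ∨ E) ∧ ¬D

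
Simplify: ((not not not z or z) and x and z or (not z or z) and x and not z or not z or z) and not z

((not not not z or z) and x and z or (not z or z) and x and not z or not z or z) and not z
= ((not z or z) and x and z or (not z or z) and x and not z or not z or z) and not z
= ((not z or z) and x or not z or z) and not z
= (not z or z) and not z
= not z

not z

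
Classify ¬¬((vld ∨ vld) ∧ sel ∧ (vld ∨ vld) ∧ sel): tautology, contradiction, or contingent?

¬¬((vld ∨ vld) ∧ sel ∧ (vld ∨ vld) ∧ sel)
= ¬¬((vld ∨ vld) ∧ sel)   [idempotence]
= (vld ∨ vld) ∧ sel   [double negation]
= vld ∧ sel   [idempotence]
This depends on sel, vld, so it is not a constant.

contingent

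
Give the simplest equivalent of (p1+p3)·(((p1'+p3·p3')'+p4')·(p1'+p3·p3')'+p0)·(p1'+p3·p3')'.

(p1+p3)·(((p1'+p3·p3')'+p4')·(p1'+p3·p3')'+p0)·(p1'+p3·p3')'
= (p1+p3)·((p1'+p3·p3')'+p0)·(p1'+p3·p3')'
= (p1+p3)·(p1'+p3·p3')'
= (p1+p3)·(p1')'
= (p1+p3)·p1
= p1

p1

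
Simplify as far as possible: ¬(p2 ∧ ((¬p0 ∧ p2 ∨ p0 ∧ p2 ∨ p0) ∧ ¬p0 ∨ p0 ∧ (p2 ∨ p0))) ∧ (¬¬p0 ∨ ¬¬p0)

¬p2 ∧ p0

¬(p2 ∧ ((¬p0 ∧ p2 ∨ p0 ∧ p2 ∨ p0) ∧ ¬p0 ∨ p0 ∧ (p2 ∨ p0))) ∧ (¬¬p0 ∨ ¬¬p0)
= ¬(p2 ∧ ((¬p0 ∧ p2 ∨ p0 ∧ p2 ∨ p0) ∧ ¬p0 ∨ p0 ∧ (p2 ∨ p0))) ∧ ¬¬p0   — idempotence
= ¬(p2 ∧ ((p2 ∨ p0) ∧ ¬p0 ∨ p0 ∧ (p2 ∨ p0))) ∧ ¬¬p0   — distribution
= ¬(p2 ∧ ((p2 ∨ p0) ∧ ¬p0 ∨ p0 ∧ (p2 ∨ p0))) ∧ p0   — double negation
= ¬(p2 ∧ (p2 ∨ p0)) ∧ p0   — distribution
= ¬p2 ∧ p0   — absorption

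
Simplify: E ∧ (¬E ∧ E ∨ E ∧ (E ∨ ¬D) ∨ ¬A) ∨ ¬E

True

E ∧ (¬E ∧ E ∨ E ∧ (E ∨ ¬D) ∨ ¬A) ∨ ¬E
= E ∧ (E ∧ (E ∨ ¬D) ∨ ¬A) ∨ ¬E   (complement / identity)
= E ∧ (E ∨ ¬A) ∨ ¬E   (absorption)
= E ∨ ¬E   (absorption)
= True   (complement)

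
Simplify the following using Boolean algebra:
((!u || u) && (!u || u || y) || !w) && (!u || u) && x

x

((!u || u) && (!u || u || y) || !w) && (!u || u) && x
= (!u || u || !w) && (!u || u) && x   (absorption)
= (!u || u) && x   (absorption)
= x   (complement / identity)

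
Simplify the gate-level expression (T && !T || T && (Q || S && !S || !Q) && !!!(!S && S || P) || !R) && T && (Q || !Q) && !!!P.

T && !P

(T && !T || T && (Q || S && !S || !Q) && !!!(!S && S || P) || !R) && T && (Q || !Q) && !!!P
= (T && (Q || S && !S || !Q) && !!!(!S && S || P) || !R) && T && (Q || !Q) && !!!P   (complement / identity)
= (T && (Q || !Q) && !!!(!S && S || P) || !R) && T && (Q || !Q) && !!!P   (complement / identity)
= (T && (Q || !Q) && !!!P || !R) && T && (Q || !Q) && !!!P   (complement / identity)
= T && (Q || !Q) && !!!P   (absorption)
= T && !!!P   (complement / identity)
= T && !P   (double negation)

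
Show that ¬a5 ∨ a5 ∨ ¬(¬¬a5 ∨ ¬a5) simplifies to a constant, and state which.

¬a5 ∨ a5 ∨ ¬(¬¬a5 ∨ ¬a5)
= ¬a5 ∨ a5 ∨ ¬a5 ∧ a5
= ¬a5 ∨ a5
= True

True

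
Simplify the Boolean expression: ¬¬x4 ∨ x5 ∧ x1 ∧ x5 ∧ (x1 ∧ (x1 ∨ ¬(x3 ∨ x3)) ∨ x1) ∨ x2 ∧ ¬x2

x4 ∨ x5 ∧ x1

¬¬x4 ∨ x5 ∧ x1 ∧ x5 ∧ (x1 ∧ (x1 ∨ ¬(x3 ∨ x3)) ∨ x1) ∨ x2 ∧ ¬x2
= ¬¬x4 ∨ x5 ∧ x1 ∧ x5 ∧ (x1 ∧ (x1 ∨ ¬(x3 ∨ x3)) ∨ x1)   [complement / identity]
= ¬¬x4 ∨ x5 ∧ x1 ∧ x5 ∧ (x1 ∧ (x1 ∨ ¬x3) ∨ x1)   [idempotence]
= x4 ∨ x5 ∧ x1 ∧ x5 ∧ (x1 ∧ (x1 ∨ ¬x3) ∨ x1)   [double negation]
= x4 ∨ x5 ∧ x1 ∧ x5 ∧ (x1 ∨ x1)   [absorption]
= x4 ∨ x5 ∧ x1 ∧ x5 ∧ x1   [idempotence]
= x4 ∨ x5 ∧ x1   [idempotence]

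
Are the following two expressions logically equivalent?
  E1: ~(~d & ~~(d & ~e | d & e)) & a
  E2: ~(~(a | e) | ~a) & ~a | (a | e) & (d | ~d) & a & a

Yes

E1: ~(~d & ~~(d & ~e | d & e)) & a
    = ~(~d & ~~d) & a   [distribution]
    = (d | ~d) & a   [De Morgan]
    = a   [complement / identity]
E2: ~(~(a | e) | ~a) & ~a | (a | e) & (d | ~d) & a & a
    = (a | e) & a & ~a | (a | e) & (d | ~d) & a & a   [De Morgan]
    = (a | e) & a & ~a | (a | e) & a & a   [complement / identity]
    = (a | e) & a   [distribution]
    = a   [absorption]
Both reduce to a, so they are equivalent.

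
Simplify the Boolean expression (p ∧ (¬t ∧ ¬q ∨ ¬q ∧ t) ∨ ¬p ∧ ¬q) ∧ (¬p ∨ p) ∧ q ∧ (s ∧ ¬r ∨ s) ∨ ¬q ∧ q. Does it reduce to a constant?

(p ∧ (¬t ∧ ¬q ∨ ¬q ∧ t) ∨ ¬p ∧ ¬q) ∧ (¬p ∨ p) ∧ q ∧ (s ∧ ¬r ∨ s) ∨ ¬q ∧ q
= (p ∧ (¬t ∧ ¬q ∨ ¬q ∧ t) ∨ ¬p ∧ ¬q) ∧ (¬p ∨ p) ∧ q ∧ s ∨ ¬q ∧ q   — absorption
= (p ∧ ¬q ∨ ¬p ∧ ¬q) ∧ (¬p ∨ p) ∧ q ∧ s ∨ ¬q ∧ q   — distribution
= (p ∧ ¬q ∨ ¬p ∧ ¬q) ∧ q ∧ s ∨ ¬q ∧ q   — complement / identity
= ¬q ∧ q ∧ s ∨ ¬q ∧ q   — distribution
= ¬q ∧ q   — absorption
= False   — complement

False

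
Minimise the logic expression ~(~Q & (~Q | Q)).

Q

~(~Q & (~Q | Q))
= ~~Q   (complement / identity)
= Q   (double negation)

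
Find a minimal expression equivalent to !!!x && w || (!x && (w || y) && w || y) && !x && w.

!!!x && w || (!x && (w || y) && w || y) && !x && w
= !!!x && w || (!x && w || y) && !x && w
= !!!x && w || !x && w
= !x && w || !x && w
= !x && w

!x && w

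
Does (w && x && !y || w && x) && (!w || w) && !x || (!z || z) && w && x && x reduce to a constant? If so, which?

(w && x && !y || w && x) && (!w || w) && !x || (!z || z) && w && x && x
= (w && x && !y || w && x) && (!w || w) && !x || w && x && x   — complement / identity
= (w && x && !y || w && x) && !x || w && x && x   — complement / identity
= w && x && !x || w && x && x   — absorption
= w && x   — distribution
This depends on w, x, so it is not a constant.

no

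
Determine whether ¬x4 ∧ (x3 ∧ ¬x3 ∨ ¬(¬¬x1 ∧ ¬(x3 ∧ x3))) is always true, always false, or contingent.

¬x4 ∧ (x3 ∧ ¬x3 ∨ ¬(¬¬x1 ∧ ¬(x3 ∧ x3)))
= ¬x4 ∧ ¬(¬¬x1 ∧ ¬(x3 ∧ x3))   [complement / identity]
= ¬x4 ∧ ¬(¬¬x1 ∧ ¬x3)   [idempotence]
= ¬x4 ∧ (¬x1 ∨ x3)   [De Morgan]
This depends on x1, x3, x4, so it is not a constant.

contingent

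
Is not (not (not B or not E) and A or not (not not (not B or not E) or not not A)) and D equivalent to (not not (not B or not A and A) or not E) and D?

Yes

E1: not (not (not B or not E) and A or not (not not (not B or not E) or not not A)) and D
    = not (not (not B or not E) and A or not (not B or not E) and not A) and D
    = not not (not B or not E) and D
    = (not B or not E) and D
E2: (not not (not B or not A and A) or not E) and D
    = (not not not B or not E) and D
    = (not B or not E) and D
Both reduce to (not B or not E) and D, so they are equivalent.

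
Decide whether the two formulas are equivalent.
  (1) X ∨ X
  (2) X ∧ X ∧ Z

No

E1: X ∨ X
    = X   — idempotence
E2: X ∧ X ∧ Z
    = X ∧ Z   — idempotence
These differ: at X=1, Z=0, E1 = 1 but E2 = 0.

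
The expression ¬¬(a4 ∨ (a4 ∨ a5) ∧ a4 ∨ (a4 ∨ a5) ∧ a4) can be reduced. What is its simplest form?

¬¬(a4 ∨ (a4 ∨ a5) ∧ a4 ∨ (a4 ∨ a5) ∧ a4)
= ¬¬(a4 ∨ (a4 ∨ a5) ∧ a4)   — idempotence
= ¬¬(a4 ∨ a4)   — absorption
= a4 ∨ a4   — double negation
= a4   — idempotence

a4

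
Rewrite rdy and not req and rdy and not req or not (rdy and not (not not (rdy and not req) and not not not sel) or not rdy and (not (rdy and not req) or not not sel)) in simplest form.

rdy and not req

rdy and not req and rdy and not req or not (rdy and not (not not (rdy and not req) and not not not sel) or not rdy and (not (rdy and not req) or not not sel))
= rdy and not req and rdy and not req or not (rdy and (not (rdy and not req) or not not sel) or not rdy and (not (rdy and not req) or not not sel))   (De Morgan)
= rdy and not req and rdy and not req or not (not (rdy and not req) or not not sel)   (distribution)
= rdy and not req and rdy and not req or rdy and not req and not sel   (De Morgan)
= (rdy and not req or not sel) and rdy and not req   (distribution)
= rdy and not req   (absorption)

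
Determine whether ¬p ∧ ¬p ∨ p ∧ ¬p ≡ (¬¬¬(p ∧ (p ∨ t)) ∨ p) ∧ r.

E1: ¬p ∧ ¬p ∨ p ∧ ¬p
    = ¬p   — distribution
E2: (¬¬¬(p ∧ (p ∨ t)) ∨ p) ∧ r
    = (¬¬¬p ∨ p) ∧ r   — absorption
    = (¬p ∨ p) ∧ r   — double negation
    = r   — complement / identity
These differ: at p=1, r=1, t=1, E1 = 0 but E2 = 1.

No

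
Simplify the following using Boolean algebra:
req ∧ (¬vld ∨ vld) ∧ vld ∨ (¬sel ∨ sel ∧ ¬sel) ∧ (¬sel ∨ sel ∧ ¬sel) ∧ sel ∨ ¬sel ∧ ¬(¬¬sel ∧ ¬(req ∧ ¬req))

req ∧ vld ∨ ¬sel

req ∧ (¬vld ∨ vld) ∧ vld ∨ (¬sel ∨ sel ∧ ¬sel) ∧ (¬sel ∨ sel ∧ ¬sel) ∧ sel ∨ ¬sel ∧ ¬(¬¬sel ∧ ¬(req ∧ ¬req))
= req ∧ (¬vld ∨ vld) ∧ vld ∨ (sel ∧ ¬sel ∨ ¬sel ∧ ¬sel) ∧ sel ∨ ¬sel ∧ ¬(¬¬sel ∧ ¬(req ∧ ¬req))   — distribution
= req ∧ (¬vld ∨ vld) ∧ vld ∨ ¬sel ∧ sel ∨ ¬sel ∧ ¬(¬¬sel ∧ ¬(req ∧ ¬req))   — distribution
= req ∧ (¬vld ∨ vld) ∧ vld ∨ ¬sel ∧ sel ∨ ¬sel ∧ (¬sel ∨ req ∧ ¬req)   — De Morgan
= req ∧ vld ∨ ¬sel ∧ sel ∨ ¬sel ∧ (¬sel ∨ req ∧ ¬req)   — complement / identity
= req ∧ vld ∨ ¬sel ∧ sel ∨ ¬sel ∧ ¬sel   — complement / identity
= req ∧ vld ∨ ¬sel   — distribution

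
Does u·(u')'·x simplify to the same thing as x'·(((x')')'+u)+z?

E1: u·(u')'·x
    = u·u·x   [double negation]
    = u·x   [idempotence]
E2: x'·(((x')')'+u)+z
    = x'·(x'+u)+z   [double negation]
    = x'+z   [absorption]
These differ: at u=0, x=0, z=1, E1 = 0 but E2 = 1.

No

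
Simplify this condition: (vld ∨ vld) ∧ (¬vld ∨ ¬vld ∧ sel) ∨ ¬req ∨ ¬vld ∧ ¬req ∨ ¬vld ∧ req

(vld ∨ vld) ∧ (¬vld ∨ ¬vld ∧ sel) ∨ ¬req ∨ ¬vld ∧ ¬req ∨ ¬vld ∧ req
= (vld ∨ vld) ∧ (¬vld ∨ ¬vld ∧ sel) ∨ ¬req ∨ ¬vld   — distribution
= vld ∧ (¬vld ∨ ¬vld ∧ sel) ∨ ¬req ∨ ¬vld   — idempotence
= vld ∧ ¬vld ∨ ¬req ∨ ¬vld   — absorption
= ¬req ∨ ¬vld   — complement / identity

¬req ∨ ¬vld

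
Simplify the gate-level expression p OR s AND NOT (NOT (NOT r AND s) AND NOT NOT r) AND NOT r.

p OR s AND NOT r

p OR s AND NOT (NOT (NOT r AND s) AND NOT NOT r) AND NOT r
= p OR s AND (NOT r AND s OR NOT r) AND NOT r   (De Morgan)
= p OR s AND NOT r AND NOT r   (absorption)
= p OR s AND NOT r   (idempotence)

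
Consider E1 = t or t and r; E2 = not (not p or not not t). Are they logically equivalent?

No

E1: t or t and r
    = t   [absorption]
E2: not (not p or not not t)
    = p and not t   [De Morgan]
These differ: at p=0, r=1, t=1, E1 = 1 but E2 = 0.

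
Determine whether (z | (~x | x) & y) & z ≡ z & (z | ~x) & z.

E1: (z | (~x | x) & y) & z
    = (z | y) & z
    = z
E2: z & (z | ~x) & z
    = z & z
    = z
Both reduce to z, so they are equivalent.

Yes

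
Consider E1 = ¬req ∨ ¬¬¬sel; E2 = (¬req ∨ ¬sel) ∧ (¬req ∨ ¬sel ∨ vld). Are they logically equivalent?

Yes

E1: ¬req ∨ ¬¬¬sel
    = ¬req ∨ ¬sel   (double negation)
E2: (¬req ∨ ¬sel) ∧ (¬req ∨ ¬sel ∨ vld)
    = ¬req ∨ ¬sel   (absorption)
Both reduce to ¬req ∨ ¬sel, so they are equivalent.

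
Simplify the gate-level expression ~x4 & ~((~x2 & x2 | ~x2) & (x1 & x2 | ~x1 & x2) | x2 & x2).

~x4 & ~x2

~x4 & ~((~x2 & x2 | ~x2) & (x1 & x2 | ~x1 & x2) | x2 & x2)
= ~x4 & ~((~x2 & x2 | ~x2) & x2 | x2 & x2)   [distribution]
= ~x4 & ~(~x2 & x2 | x2 & x2)   [complement / identity]
= ~x4 & ~x2   [distribution]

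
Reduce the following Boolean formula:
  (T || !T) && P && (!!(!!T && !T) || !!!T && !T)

P && !T

(T || !T) && P && (!!(!!T && !T) || !!!T && !T)
= P && (!!(!!T && !T) || !!!T && !T)
= P && (!!(!!T && !T) || !T && !T)
= P && (!!(T && !T) || !T && !T)
= P && (T && !T || !T && !T)
= P && !T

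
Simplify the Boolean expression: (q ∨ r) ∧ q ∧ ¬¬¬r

(q ∨ r) ∧ q ∧ ¬¬¬r
= (q ∨ r) ∧ q ∧ ¬r   (double negation)
= q ∧ ¬r   (absorption)

q ∧ ¬r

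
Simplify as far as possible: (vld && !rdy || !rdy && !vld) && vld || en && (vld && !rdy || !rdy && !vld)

(vld && !rdy || !rdy && !vld) && vld || en && (vld && !rdy || !rdy && !vld)
= (vld && !rdy || !rdy && !vld) && (vld || en)
= !rdy && (vld || en)

!rdy && (vld || en)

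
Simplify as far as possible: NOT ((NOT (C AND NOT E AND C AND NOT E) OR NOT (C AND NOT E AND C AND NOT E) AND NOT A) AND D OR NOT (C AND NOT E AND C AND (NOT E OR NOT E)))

C AND NOT E

NOT ((NOT (C AND NOT E AND C AND NOT E) OR NOT (C AND NOT E AND C AND NOT E) AND NOT A) AND D OR NOT (C AND NOT E AND C AND (NOT E OR NOT E)))
= NOT (NOT (C AND NOT E AND C AND NOT E) AND D OR NOT (C AND NOT E AND C AND (NOT E OR NOT E)))   (absorption)
= NOT (NOT (C AND NOT E AND C AND NOT E) AND D OR NOT (C AND NOT E AND C AND NOT E))   (idempotence)
= NOT NOT (C AND NOT E AND C AND NOT E)   (absorption)
= C AND NOT E AND C AND NOT E   (double negation)
= C AND NOT E   (idempotence)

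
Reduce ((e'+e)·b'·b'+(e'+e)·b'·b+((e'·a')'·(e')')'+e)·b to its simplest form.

b

((e'+e)·b'·b'+(e'+e)·b'·b+((e'·a')'·(e')')'+e)·b
= ((e'+e)·b'·b'+(e'+e)·b'·b+e'·a'+e'+e)·b   (De Morgan)
= ((e'+e)·b'·b'+(e'+e)·b'·b+e'+e)·b   (absorption)
= ((e'+e)·b'+e'+e)·b   (distribution)
= (e'+e)·b   (absorption)
= b   (complement / identity)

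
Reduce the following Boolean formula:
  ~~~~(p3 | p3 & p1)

p3

~~~~(p3 | p3 & p1)
= ~~~~p3   [absorption]
= ~~p3   [double negation]
= p3   [double negation]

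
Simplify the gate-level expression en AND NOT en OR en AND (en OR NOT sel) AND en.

en

en AND NOT en OR en AND (en OR NOT sel) AND en
= en AND NOT en OR en AND en   (absorption)
= en   (distribution)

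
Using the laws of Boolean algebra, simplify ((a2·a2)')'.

a2

((a2·a2)')'
= (a2')'   — idempotence
= a2   — double negation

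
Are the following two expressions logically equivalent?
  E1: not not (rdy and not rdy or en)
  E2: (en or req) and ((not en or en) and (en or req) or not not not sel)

No

E1: not not (rdy and not rdy or en)
    = not not en   [complement / identity]
    = en   [double negation]
E2: (en or req) and ((not en or en) and (en or req) or not not not sel)
    = (en or req) and ((not en or en) and (en or req) or not sel)   [double negation]
    = (en or req) and (en or req or not sel)   [complement / identity]
    = en or req   [absorption]
These differ: at en=0, rdy=0, req=1, sel=0, E1 = 0 but E2 = 1.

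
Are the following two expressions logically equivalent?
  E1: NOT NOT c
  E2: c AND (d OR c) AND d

No

E1: NOT NOT c
    = c   — double negation
E2: c AND (d OR c) AND d
    = c AND d   — absorption
These differ: at c=1, d=0, E1 = 1 but E2 = 0.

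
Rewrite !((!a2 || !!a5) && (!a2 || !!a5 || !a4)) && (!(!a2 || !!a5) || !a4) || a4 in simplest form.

a2 && !a5 || a4

!((!a2 || !!a5) && (!a2 || !!a5 || !a4)) && (!(!a2 || !!a5) || !a4) || a4
= !(!a2 || !!a5) && (!(!a2 || !!a5) || !a4) || a4   [absorption]
= !(!a2 || !!a5) || a4   [absorption]
= a2 && !a5 || a4   [De Morgan]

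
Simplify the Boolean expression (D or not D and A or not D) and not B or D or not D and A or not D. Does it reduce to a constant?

(D or not D and A or not D) and not B or D or not D and A or not D
= D or not D and A or not D
= D or not D
= True

True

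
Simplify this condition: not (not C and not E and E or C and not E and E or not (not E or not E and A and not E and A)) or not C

not E or not C

not (not C and not E and E or C and not E and E or not (not E or not E and A and not E and A)) or not C
= not (not E and E or not (not E or not E and A and not E and A)) or not C   [distribution]
= not (not E and E or not (not E or not E and A)) or not C   [idempotence]
= not not (not E or not E and A) or not C   [complement / identity]
= not not not E or not C   [absorption]
= not E or not C   [double negation]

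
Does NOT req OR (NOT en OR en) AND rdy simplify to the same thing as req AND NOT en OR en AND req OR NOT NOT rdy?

No

E1: NOT req OR (NOT en OR en) AND rdy
    = NOT req OR rdy   — complement / identity
E2: req AND NOT en OR en AND req OR NOT NOT rdy
    = req AND NOT en OR en AND req OR rdy   — double negation
    = req OR rdy   — distribution
These differ: at en=0, rdy=0, req=0, E1 = 1 but E2 = 0.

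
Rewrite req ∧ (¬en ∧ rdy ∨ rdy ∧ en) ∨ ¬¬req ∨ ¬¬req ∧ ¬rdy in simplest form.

req

req ∧ (¬en ∧ rdy ∨ rdy ∧ en) ∨ ¬¬req ∨ ¬¬req ∧ ¬rdy
= req ∧ (¬en ∧ rdy ∨ rdy ∧ en) ∨ ¬¬req ∨ req ∧ ¬rdy   [double negation]
= req ∧ (¬en ∧ rdy ∨ rdy ∧ en) ∨ req ∨ req ∧ ¬rdy   [double negation]
= req ∧ rdy ∨ req ∨ req ∧ ¬rdy   [distribution]
= req ∨ req ∧ ¬rdy   [absorption]
= req   [absorption]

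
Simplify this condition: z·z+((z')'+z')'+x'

z·z+((z')'+z')'+x'
= z·z+z'·z+x'
= z+x'

z+x'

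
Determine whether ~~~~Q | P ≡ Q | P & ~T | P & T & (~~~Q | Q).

E1: ~~~~Q | P
    = ~~Q | P
    = Q | P
E2: Q | P & ~T | P & T & (~~~Q | Q)
    = Q | P & ~T | P & T & (~Q | Q)
    = Q | P & ~T | P & T
    = Q | P
Both reduce to Q | P, so they are equivalent.

Yes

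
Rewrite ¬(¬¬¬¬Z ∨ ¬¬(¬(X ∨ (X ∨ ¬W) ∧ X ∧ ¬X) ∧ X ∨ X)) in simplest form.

¬(¬¬¬¬Z ∨ ¬¬(¬(X ∨ (X ∨ ¬W) ∧ X ∧ ¬X) ∧ X ∨ X))
= ¬(¬¬¬¬Z ∨ ¬¬(¬(X ∨ X ∧ ¬X) ∧ X ∨ X))   — absorption
= ¬(¬¬Z ∨ ¬¬(¬(X ∨ X ∧ ¬X) ∧ X ∨ X))   — double negation
= ¬Z ∧ ¬(¬(X ∨ X ∧ ¬X) ∧ X ∨ X)   — De Morgan
= ¬Z ∧ ¬(¬X ∧ X ∨ X)   — complement / identity
= ¬Z ∧ ¬X   — complement / identity

¬Z ∧ ¬X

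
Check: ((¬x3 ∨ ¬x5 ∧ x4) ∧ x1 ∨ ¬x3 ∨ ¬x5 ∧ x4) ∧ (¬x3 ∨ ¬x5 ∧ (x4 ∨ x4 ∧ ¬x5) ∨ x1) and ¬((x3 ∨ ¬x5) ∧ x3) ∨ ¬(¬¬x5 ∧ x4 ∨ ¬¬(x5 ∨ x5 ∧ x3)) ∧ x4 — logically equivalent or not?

Yes

E1: ((¬x3 ∨ ¬x5 ∧ x4) ∧ x1 ∨ ¬x3 ∨ ¬x5 ∧ x4) ∧ (¬x3 ∨ ¬x5 ∧ (x4 ∨ x4 ∧ ¬x5) ∨ x1)
    = ((¬x3 ∨ ¬x5 ∧ x4) ∧ x1 ∨ ¬x3 ∨ ¬x5 ∧ x4) ∧ (¬x3 ∨ ¬x5 ∧ x4 ∨ x1)   [absorption]
    = (¬x3 ∨ ¬x5 ∧ x4) ∧ (¬x3 ∨ ¬x5 ∧ x4 ∨ x1)   [absorption]
    = ¬x3 ∨ ¬x5 ∧ x4   [absorption]
E2: ¬((x3 ∨ ¬x5) ∧ x3) ∨ ¬(¬¬x5 ∧ x4 ∨ ¬¬(x5 ∨ x5 ∧ x3)) ∧ x4
    = ¬x3 ∨ ¬(¬¬x5 ∧ x4 ∨ ¬¬(x5 ∨ x5 ∧ x3)) ∧ x4   [absorption]
    = ¬x3 ∨ ¬(¬¬x5 ∧ x4 ∨ ¬¬x5) ∧ x4   [absorption]
    = ¬x3 ∨ ¬¬¬x5 ∧ x4   [absorption]
    = ¬x3 ∨ ¬x5 ∧ x4   [double negation]
Both reduce to ¬x3 ∨ ¬x5 ∧ x4, so they are equivalent.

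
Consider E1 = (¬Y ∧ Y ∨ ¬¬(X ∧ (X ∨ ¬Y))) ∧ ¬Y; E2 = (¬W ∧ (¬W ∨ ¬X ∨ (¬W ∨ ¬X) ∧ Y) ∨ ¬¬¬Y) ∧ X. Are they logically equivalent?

E1: (¬Y ∧ Y ∨ ¬¬(X ∧ (X ∨ ¬Y))) ∧ ¬Y
    = ¬¬(X ∧ (X ∨ ¬Y)) ∧ ¬Y
    = X ∧ (X ∨ ¬Y) ∧ ¬Y
    = X ∧ ¬Y
E2: (¬W ∧ (¬W ∨ ¬X ∨ (¬W ∨ ¬X) ∧ Y) ∨ ¬¬¬Y) ∧ X
    = (¬W ∧ (¬W ∨ ¬X) ∨ ¬¬¬Y) ∧ X
    = (¬W ∧ (¬W ∨ ¬X) ∨ ¬Y) ∧ X
    = (¬W ∨ ¬Y) ∧ X
These differ: at W=0, X=1, Y=1, E1 = 0 but E2 = 1.

No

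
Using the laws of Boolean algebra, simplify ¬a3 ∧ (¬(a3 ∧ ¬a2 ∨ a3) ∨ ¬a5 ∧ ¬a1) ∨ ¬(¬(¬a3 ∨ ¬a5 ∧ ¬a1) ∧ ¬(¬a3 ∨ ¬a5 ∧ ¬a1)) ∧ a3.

¬a3 ∧ (¬(a3 ∧ ¬a2 ∨ a3) ∨ ¬a5 ∧ ¬a1) ∨ ¬(¬(¬a3 ∨ ¬a5 ∧ ¬a1) ∧ ¬(¬a3 ∨ ¬a5 ∧ ¬a1)) ∧ a3
= ¬a3 ∧ (¬(a3 ∧ ¬a2 ∨ a3) ∨ ¬a5 ∧ ¬a1) ∨ ¬¬(¬a3 ∨ ¬a5 ∧ ¬a1) ∧ a3   (idempotence)
= ¬a3 ∧ (¬(a3 ∧ ¬a2 ∨ a3) ∨ ¬a5 ∧ ¬a1) ∨ (¬a3 ∨ ¬a5 ∧ ¬a1) ∧ a3   (double negation)
= ¬a3 ∧ (¬a3 ∨ ¬a5 ∧ ¬a1) ∨ (¬a3 ∨ ¬a5 ∧ ¬a1) ∧ a3   (absorption)
= ¬a3 ∨ ¬a5 ∧ ¬a1   (distribution)

¬a3 ∨ ¬a5 ∧ ¬a1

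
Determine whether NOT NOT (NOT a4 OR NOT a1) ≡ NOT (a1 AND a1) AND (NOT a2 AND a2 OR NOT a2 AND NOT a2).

E1: NOT NOT (NOT a4 OR NOT a1)
    = NOT a4 OR NOT a1   (double negation)
E2: NOT (a1 AND a1) AND (NOT a2 AND a2 OR NOT a2 AND NOT a2)
    = NOT (a1 AND a1) AND NOT a2   (distribution)
    = NOT a1 AND NOT a2   (idempotence)
These differ: at a1=1, a2=1, a4=0, E1 = 1 but E2 = 0.

No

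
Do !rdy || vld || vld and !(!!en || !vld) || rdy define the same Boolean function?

E1: !rdy || vld || vld
    = !rdy || vld   (idempotence)
E2: !(!!en || !vld) || rdy
    = !en && vld || rdy   (De Morgan)
These differ: at en=1, rdy=0, vld=0, E1 = 1 but E2 = 0.

No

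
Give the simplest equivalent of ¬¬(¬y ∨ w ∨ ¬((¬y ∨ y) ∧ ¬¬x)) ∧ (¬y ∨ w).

¬y ∨ w

¬¬(¬y ∨ w ∨ ¬((¬y ∨ y) ∧ ¬¬x)) ∧ (¬y ∨ w)
= ¬¬(¬y ∨ w ∨ ¬¬¬x) ∧ (¬y ∨ w)   [complement / identity]
= (¬y ∨ w ∨ ¬¬¬x) ∧ (¬y ∨ w)   [double negation]
= (¬y ∨ w ∨ ¬x) ∧ (¬y ∨ w)   [double negation]
= ¬y ∨ w   [absorption]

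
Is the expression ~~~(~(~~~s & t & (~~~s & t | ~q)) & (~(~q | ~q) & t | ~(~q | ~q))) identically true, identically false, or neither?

neither

~~~(~(~~~s & t & (~~~s & t | ~q)) & (~(~q | ~q) & t | ~(~q | ~q)))
= ~~~(~(~~~s & t & (~~~s & t | ~q)) & ~(~q | ~q))
= ~~~(~(~~~s & t) & ~(~q | ~q))
= ~~~(~(~~~s & t) & ~~q)
= ~~~(~(~s & t) & ~~q)
= ~(~(~s & t) & ~~q)
= ~s & t | ~q
This depends on q, s, t, so it is not a constant.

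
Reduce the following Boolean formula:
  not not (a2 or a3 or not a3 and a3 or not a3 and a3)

not not (a2 or a3 or not a3 and a3 or not a3 and a3)
= a2 or a3 or not a3 and a3 or not a3 and a3   (double negation)
= a2 or a3 or not a3 and a3   (complement / identity)
= a2 or a3   (complement / identity)

a2 or a3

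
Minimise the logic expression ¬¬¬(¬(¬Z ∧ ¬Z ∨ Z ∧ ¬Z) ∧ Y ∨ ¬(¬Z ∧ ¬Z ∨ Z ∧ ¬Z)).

¬Z

¬¬¬(¬(¬Z ∧ ¬Z ∨ Z ∧ ¬Z) ∧ Y ∨ ¬(¬Z ∧ ¬Z ∨ Z ∧ ¬Z))
= ¬¬¬¬(¬Z ∧ ¬Z ∨ Z ∧ ¬Z)   [absorption]
= ¬¬(¬Z ∧ ¬Z ∨ Z ∧ ¬Z)   [double negation]
= ¬Z ∧ ¬Z ∨ Z ∧ ¬Z   [double negation]
= ¬Z   [distribution]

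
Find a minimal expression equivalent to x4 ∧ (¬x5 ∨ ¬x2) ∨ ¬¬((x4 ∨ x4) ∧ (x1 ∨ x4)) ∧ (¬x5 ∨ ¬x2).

x4 ∧ (¬x5 ∨ ¬x2)

x4 ∧ (¬x5 ∨ ¬x2) ∨ ¬¬((x4 ∨ x4) ∧ (x1 ∨ x4)) ∧ (¬x5 ∨ ¬x2)
= x4 ∧ (¬x5 ∨ ¬x2) ∨ ¬¬(x4 ∨ x4 ∧ x1) ∧ (¬x5 ∨ ¬x2)
= x4 ∧ (¬x5 ∨ ¬x2) ∨ (x4 ∨ x4 ∧ x1) ∧ (¬x5 ∨ ¬x2)
= x4 ∧ (¬x5 ∨ ¬x2) ∨ x4 ∧ (¬x5 ∨ ¬x2)
= x4 ∧ (¬x5 ∨ ¬x2)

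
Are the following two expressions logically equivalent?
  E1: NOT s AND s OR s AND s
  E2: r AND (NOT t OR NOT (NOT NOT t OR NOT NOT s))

E1: NOT s AND s OR s AND s
    = s   — distribution
E2: r AND (NOT t OR NOT (NOT NOT t OR NOT NOT s))
    = r AND (NOT t OR NOT t AND NOT s)   — De Morgan
    = r AND NOT t   — absorption
These differ: at r=0, s=1, t=0, E1 = 1 but E2 = 0.

No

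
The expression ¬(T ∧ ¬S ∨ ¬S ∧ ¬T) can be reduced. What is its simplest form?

¬(T ∧ ¬S ∨ ¬S ∧ ¬T)
= ¬¬S
= S

S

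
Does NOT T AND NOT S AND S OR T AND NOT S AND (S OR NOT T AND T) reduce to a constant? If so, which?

NOT T AND NOT S AND S OR T AND NOT S AND (S OR NOT T AND T)
= NOT T AND NOT S AND S OR T AND NOT S AND S
= NOT S AND S
= FALSE

yes, False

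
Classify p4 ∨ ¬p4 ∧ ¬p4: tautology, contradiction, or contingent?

tautology

p4 ∨ ¬p4 ∧ ¬p4
= p4 ∨ ¬p4   [idempotence]
= True   [complement]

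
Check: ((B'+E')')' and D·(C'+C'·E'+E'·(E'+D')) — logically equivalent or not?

E1: ((B'+E')')'
    = B'+E'   (double negation)
E2: D·(C'+C'·E'+E'·(E'+D'))
    = D·(C'+C'·E'+E')   (absorption)
    = D·(C'+E')   (absorption)
These differ: at B=0, C=1, D=0, E=1, E1 = 1 but E2 = 0.

No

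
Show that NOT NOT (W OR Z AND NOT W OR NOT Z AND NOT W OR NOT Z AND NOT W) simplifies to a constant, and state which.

TRUE

NOT NOT (W OR Z AND NOT W OR NOT Z AND NOT W OR NOT Z AND NOT W)
= NOT NOT (W OR Z AND NOT W OR NOT Z AND NOT W)   [idempotence]
= NOT NOT (W OR NOT W)   [distribution]
= W OR NOT W   [double negation]
= TRUE   [complement]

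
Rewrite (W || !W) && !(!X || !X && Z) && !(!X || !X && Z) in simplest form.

(W || !W) && !(!X || !X && Z) && !(!X || !X && Z)
= (W || !W) && !(!X || !X && Z)   (idempotence)
= !(!X || !X && Z)   (complement / identity)
= !!X   (absorption)
= X   (double negation)

X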